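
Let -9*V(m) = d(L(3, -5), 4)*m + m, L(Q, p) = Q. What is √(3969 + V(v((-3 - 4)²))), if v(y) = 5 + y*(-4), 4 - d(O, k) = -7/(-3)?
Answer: √326073/9 ≈ 63.448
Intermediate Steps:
d(O, k) = 5/3 (d(O, k) = 4 - (-7)/(-3) = 4 - (-7)*(-1)/3 = 4 - 1*7/3 = 4 - 7/3 = 5/3)
v(y) = 5 - 4*y
V(m) = -8*m/27 (V(m) = -(5*m/3 + m)/9 = -8*m/27)
√(3969 + V(v((-3 - 4)²))) = √(3969 - 8*(5 - 4*(-3 - 4)²)/27) = √(3969 - 8*(5 - 4*(-7)²)/27) = √(3969 - 8*(5 - 4*49)/27) = √(3969 - 8*(5 - 196)/27) = √(3969 - 8/27*(-191)) = √(3969 + 1528/27) = √(108691/27) = √326073/9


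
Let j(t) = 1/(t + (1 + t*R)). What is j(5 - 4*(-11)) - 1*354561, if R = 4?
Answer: -87222005/246 ≈ -3.5456e+5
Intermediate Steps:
j(t) = 1/(1 + 5*t) (j(t) = 1/(t + (1 + t*4)) = 1/(t + (1 + 4*t)) = 1/(1 + 5*t))
j(5 - 4*(-11)) - 1*354561 = 1/(1 + 5*(5 - 4*(-11))) - 1*354561 = 1/(1 + 5*(5 + 44)) - 354561 = 1/(1 + 5*49) - 354561 = 1/(1 + 245) - 354561 = 1/246 - 354561 = -87222005/246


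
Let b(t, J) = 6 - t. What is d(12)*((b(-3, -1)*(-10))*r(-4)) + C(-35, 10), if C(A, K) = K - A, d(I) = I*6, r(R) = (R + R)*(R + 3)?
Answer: -51795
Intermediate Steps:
r(R) = 2*R*(3 + R) (r(R) = (2*R)*(3 + R) = 2*R*(3 + R))
d(I) = 6*I
d(12)*((b(-3, -1)*(-10))*r(-4)) + C(-35, 10) = (6*12)*(((6 - 1*(-3))*(-10))*(2*(-4)*(3 - 4))) + (10 - 1*(-35)) = 72*(((6 + 3)*(-10))*(2*(-4)*(-1))) + (10 + 35) = 72*((9*(-10))*8) + 45 = 72*(-90*8) + 45 = 72*(-720) + 45 = -51840 + 45 = -51795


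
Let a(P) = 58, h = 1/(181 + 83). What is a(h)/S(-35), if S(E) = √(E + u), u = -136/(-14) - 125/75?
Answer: -29*I*√11886/283 ≈ -11.172*I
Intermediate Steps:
h = 1/264 ≈ 0.0037879
u = 169/21 (u = -136*(-1/14) - 125*1/75 = 68/7 - 5/3 = 169/21 ≈ 8.0476)
S(E) = √(169/21 + E) (S(E) = √(E + 169/21) = √(169/21 + E))
a(h)/S(-35) = 58/((√(3549 + 441*(-35))/21)) = 58/((√(3549 - 15435)/21)) = 58/((√(-11886)/21)) = 58/(((I*√11886)/21)) = 58/((I*√11886/21)) = 58*(-I*√11886/566) = -29*I*√11886/283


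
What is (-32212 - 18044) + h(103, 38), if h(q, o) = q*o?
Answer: -46342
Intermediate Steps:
h(q, o) = o*q
(-32212 - 18044) + h(103, 38) = (-32212 - 18044) + 38*103 = -50256 + 3914 = -46342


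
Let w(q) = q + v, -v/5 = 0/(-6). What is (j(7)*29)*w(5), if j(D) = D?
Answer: 1015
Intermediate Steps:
v = 0 (v = -0/(-6) = -0*(-1)/6 = -5*0 = 0)
w(q) = q (w(q) = q + 0 = q)
(j(7)*29)*w(5) = (7*29)*5 = 203*5 = 1015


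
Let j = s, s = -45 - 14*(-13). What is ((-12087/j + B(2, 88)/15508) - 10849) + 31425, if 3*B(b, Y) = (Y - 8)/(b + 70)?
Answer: 587631269035/28682046 ≈ 20488.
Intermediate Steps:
s = 137 (s = -45 + 182 = 137)
B(b, Y) = (-8 + Y)/(3*(70 + b)) (B(b, Y) = ((Y - 8)/(b + 70))/3 = ((-8 + Y)/(70 + b))/3 = (-8 + Y)/(3*(70 + b)))
j = 137
((-12087/j + B(2, 88)/15508) - 10849) + 31425 = ((-12087/137 + ((-8 + 88)/(3*(70 + 2)))/15508) - 10849) + 31425 = ((-12087*1/137 + ((1/3)*80/72)*(1/15508)) - 10849) + 31425 = ((-12087/137 + ((1/3)*(1/72)*80)*(1/15508)) - 10849) + 31425 = ((-12087/137 + (10/27)*(1/15508)) - 10849) + 31425 = ((-12087/137 + 5/209358) - 10849) + 31425 = (-2530509461/28682046 - 10849) + 31425 = -313702026515/28682046 + 31425 = 587631269035/28682046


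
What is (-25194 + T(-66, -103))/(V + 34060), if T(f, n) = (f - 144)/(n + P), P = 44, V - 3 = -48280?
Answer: 495412/279601 ≈ 1.7719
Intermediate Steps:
V = -48277 (V = 3 - 48280 = -48277)
T(f, n) = (-144 + f)/(44 + n) (T(f, n) = (f - 144)/(n + 44) = (-144 + f)/(44 + n))
(-25194 + T(-66, -103))/(V + 34060) = (-25194 + (-144 - 66)/(44 - 103))/(-48277 + 34060) = (-25194 - 210/(-59))/(-14217) = (-25194 - 1/59*(-210))*(-1/14217) = (-25194 + 210/59)*(-1/14217) = -1486236/59*(-1/14217) = 495412/279601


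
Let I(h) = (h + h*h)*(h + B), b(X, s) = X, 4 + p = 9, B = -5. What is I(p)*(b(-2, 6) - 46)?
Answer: 0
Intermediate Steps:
p = 5 (p = -4 + 9 = 5)
I(h) = (-5 + h)*(h + h**2) (I(h) = (h + h*h)*(h - 5) = (h + h**2)*(-5 + h) = (-5 + h)*(h + h**2))
I(p)*(b(-2, 6) - 46) = (5*(-5 + 5**2 - 4*5))*(-2 - 46) = (5*(-5 + 25 - 20))*(-48) = (5*0)*(-48) = 0*(-48) = 0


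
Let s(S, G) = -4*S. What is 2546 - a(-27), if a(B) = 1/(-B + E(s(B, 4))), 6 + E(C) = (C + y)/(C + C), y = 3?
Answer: 3943682/1549 ≈ 2546.0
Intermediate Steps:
E(C) = -6 + (3 + C)/(2*C) (E(C) = -6 + (C + 3)/(C + C) = -6 + (3 + C)/((2*C)) = -6 + (3 + C)*(1/(2*C)) = -6 + (3 + C)/(2*C))
a(B) = 1/(-B - (3 + 44*B)/(8*B)) (a(B) = 1/(-B + (3 - (-44)*B)/(2*((-4*B)))) = 1/(-B + (-1/(4*B))*(3 + 44*B)/2) = 1/(-B - (3 + 44*B)/(8*B)))
2546 - a(-27) = 2546 - (-8)*(-27)/(3 + 8*(-27)² + 44*(-27)) = 2546 - (-8)*(-27)/(3 + 8*729 - 1188) = 2546 - (-8)*(-27)/(3 + 5832 - 1188) = 2546 - (-8)*(-27)/4647 = 2546 - 1*72/1549 = 2546 - 72/1549 = 3943682/1549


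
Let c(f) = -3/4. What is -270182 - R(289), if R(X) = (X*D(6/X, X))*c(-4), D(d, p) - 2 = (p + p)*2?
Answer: -38371/2 ≈ -19186.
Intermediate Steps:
c(f) = -¾ (c(f) = -3*¼ = -¾)
D(d, p) = 2 + 4*p (D(d, p) = 2 + (p + p)*2 = 2 + (2*p)*2 = 2 + 4*p)
R(X) = -3*X*(2 + 4*X)/4 (R(X) = (X*(2 + 4*X))*(-¾) = -3*X*(2 + 4*X)/4)
-270182 - R(289) = -270182 - (-3)*289*(1 + 2*289)/2 = -270182 - (-3)*289*(1 + 578)/2 = -270182 - (-3)*289*579/2 = -270182 - 1*(-501993/2) = -270182 + 501993/2 = -38371/2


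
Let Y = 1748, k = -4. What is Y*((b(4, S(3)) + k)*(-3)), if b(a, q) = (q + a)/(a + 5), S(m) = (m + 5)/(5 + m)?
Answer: 54188/3 ≈ 18063.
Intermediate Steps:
S(m) = 1 (S(m) = (5 + m)/(5 + m) = 1)
b(a, q) = (a + q)/(5 + a)
Y*((b(4, S(3)) + k)*(-3)) = 1748*(((4 + 1)/(5 + 4) - 4)*(-3)) = 1748*((5/9 - 4)*(-3)) = 1748*(-31/9*(-3)) = 1748*(31/3) = 54188/3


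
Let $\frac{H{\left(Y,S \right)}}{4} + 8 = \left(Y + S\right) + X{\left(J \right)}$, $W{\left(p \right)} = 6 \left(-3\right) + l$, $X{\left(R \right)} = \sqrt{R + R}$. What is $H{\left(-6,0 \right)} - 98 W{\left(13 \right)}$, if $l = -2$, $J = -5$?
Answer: $1904 + 4 i \sqrt{10} \approx 1904.0 + 12.649 i$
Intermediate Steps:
$X{\left(R \right)} = \sqrt{2} \sqrt{R}$ ($X{\left(R \right)} = \sqrt{2 R} = \sqrt{2} \sqrt{R}$)
$W{\left(p \right)} = -20$ ($W{\left(p \right)} = 6 \left(-3\right) - 2 = -18 - 2 = -20$)
$H{\left(Y,S \right)} = -32 + 4 S + 4 Y + 4 i \sqrt{10}$ ($H{\left(Y,S \right)} = -32 + 4 \left(\left(Y + S\right) + \sqrt{2} \sqrt{-5}\right) = -32 + 4 \left(\left(S + Y\right) + \sqrt{2} i \sqrt{5}\right) = -32 + 4 \left(\left(S + Y\right) + i \sqrt{10}\right) = -32 + 4 \left(S + Y + i \sqrt{10}\right) = -32 + \left(4 S + 4 Y + 4 i \sqrt{10}\right) = -32 + 4 S + 4 Y + 4 i \sqrt{10}$)
$H{\left(-6,0 \right)} - 98 W{\left(13 \right)} = \left(-32 + 4 \cdot 0 + 4 \left(-6\right) + 4 i \sqrt{10}\right) - -1960 = \left(-32 + 0 - 24 + 4 i \sqrt{10}\right) + 1960 = \left(-56 + 4 i \sqrt{10}\right) + 1960 = 1904 + 4 i \sqrt{10}$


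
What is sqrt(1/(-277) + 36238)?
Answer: 45*sqrt(1373089)/277 ≈ 190.36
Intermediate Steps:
sqrt(1/(-277) + 36238) = sqrt(-1/277 + 36238) = sqrt(10037925/277) = 45*sqrt(1373089)/277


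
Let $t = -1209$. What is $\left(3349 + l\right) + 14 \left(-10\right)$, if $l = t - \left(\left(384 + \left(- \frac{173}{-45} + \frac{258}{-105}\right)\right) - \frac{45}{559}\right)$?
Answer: $\frac{284323252}{176085} \approx 1614.7$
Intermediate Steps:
$l = - \frac{280733513}{176085}$ ($l = -1209 - \left(\left(384 + \left(- \frac{173}{-45} + \frac{258}{-105}\right)\right) - \frac{45}{559}\right) = -1209 - \left(\left(384 + \left(\left(-173\right) \left(- \frac{1}{45}\right) + 258 \left(- \frac{1}{105}\right)\right)\right) - \frac{45}{559}\right) = -1209 - \left(\left(384 + \left(\frac{173}{45} - \frac{86}{35}\right)\right) - \frac{45}{559}\right) = -1209 - \left(\left(384 + \frac{437}{315}\right) - \frac{45}{559}\right) = -1209 - \left(\frac{121397}{315} - \frac{45}{559}\right) = -1209 - \frac{67846748}{176085} = - \frac{280733513}{176085} \approx -1594.3$)
$\left(3349 + l\right) + 14 \left(-10\right) = \left(3349 - \frac{280733513}{176085}\right) + 14 \left(-10\right) = \frac{308975152}{176085} - 140 = \frac{284323252}{176085}$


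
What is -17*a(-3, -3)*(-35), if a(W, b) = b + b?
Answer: -3570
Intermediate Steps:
a(W, b) = 2*b
-17*a(-3, -3)*(-35) = -34*(-3)*(-35) = -17*(-6)*(-35) = 102*(-35) = -3570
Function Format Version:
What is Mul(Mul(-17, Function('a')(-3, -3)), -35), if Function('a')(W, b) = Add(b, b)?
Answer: -3570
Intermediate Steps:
Function('a')(W, b) = Mul(2, b)
Mul(Mul(-17, Function('a')(-3, -3)), -35) = Mul(Mul(-17, Mul(2, -3)), -35) = Mul(Mul(-17, -6), -35) = Mul(102, -35) = -3570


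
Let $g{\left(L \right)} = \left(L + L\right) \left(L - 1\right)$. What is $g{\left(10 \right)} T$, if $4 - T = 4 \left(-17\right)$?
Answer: $12960$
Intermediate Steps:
$g{\left(L \right)} = 2 L \left(-1 + L\right)$
$T = 72$ ($T = 4 - 4 \left(-17\right) = 4 - -68 = 4 + 68 = 72$)
$g{\left(10 \right)} T = 2 \cdot 10 \left(-1 + 10\right) 72 = 2 \cdot 10 \cdot 9 \cdot 72 = 180 \cdot 72 = 12960$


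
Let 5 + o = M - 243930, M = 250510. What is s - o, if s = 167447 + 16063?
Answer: 176935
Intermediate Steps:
s = 183510
o = 6575 (o = -5 + (250510 - 243930) = -5 + 6580 = 6575)
s - o = 183510 - 1*6575 = 183510 - 6575 = 176935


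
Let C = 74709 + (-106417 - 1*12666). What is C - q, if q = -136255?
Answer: 91881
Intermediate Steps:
C = -44374 (C = 74709 + (-106417 - 12666) = 74709 - 119083 = -44374)
C - q = -44374 - 1*(-136255) = -44374 + 136255 = 91881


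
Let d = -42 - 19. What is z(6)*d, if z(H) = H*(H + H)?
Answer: -4392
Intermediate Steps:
d = -61
z(H) = 2*H**2 (z(H) = H*(2*H) = 2*H**2)
z(6)*d = (2*6**2)*(-61) = (2*36)*(-61) = 72*(-61) = -4392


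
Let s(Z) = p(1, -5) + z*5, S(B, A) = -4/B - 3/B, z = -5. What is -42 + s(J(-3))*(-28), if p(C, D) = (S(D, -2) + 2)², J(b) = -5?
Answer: 8358/25 ≈ 334.32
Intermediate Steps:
S(B, A) = -7/B
p(C, D) = (2 - 7/D)² (p(C, D) = (-7/D + 2)² = (2 - 7/D)²)
s(Z) = -336/25 (s(Z) = (-7 + 2*(-5))²/(-5)² - 5*5 = (-7 - 10)²/25 - 25 = (1/25)*(-17)² - 25 = (1/25)*289 - 25 = 289/25 - 25 = -336/25)
-42 + s(J(-3))*(-28) = -42 - 336/25*(-28) = -42 + 9408/25 = 8358/25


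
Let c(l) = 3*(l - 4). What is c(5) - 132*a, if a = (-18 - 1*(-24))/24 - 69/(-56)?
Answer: -2697/14 ≈ -192.64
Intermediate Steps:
c(l) = -12 + 3*l (c(l) = 3*(-4 + l) = -12 + 3*l)
a = 83/56 (a = (-18 + 24)*(1/24) - 69*(-1/56) = 6*(1/24) + 69/56 = 1/4 + 69/56 = 83/56 ≈ 1.4821)
c(5) - 132*a = (-12 + 3*5) - 132*83/56 = (-12 + 15) - 2739/14 = 3 - 2739/14 = -2697/14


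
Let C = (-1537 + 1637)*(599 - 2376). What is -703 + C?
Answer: -178403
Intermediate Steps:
C = -177700 (C = 100*(-1777) = -177700)
-703 + C = -703 - 177700 = -178403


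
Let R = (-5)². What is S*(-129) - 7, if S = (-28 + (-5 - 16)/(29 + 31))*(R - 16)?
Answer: 658147/20 ≈ 32907.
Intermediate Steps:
R = 25
S = -5103/20 (S = (-28 + (-5 - 16)/(29 + 31))*(25 - 16) = (-28 - 21/60)*9 = (-28 - 21*1/60)*9 = (-28 - 7/20)*9 = -567/20*9 = -5103/20 ≈ -255.15)
S*(-129) - 7 = -5103/20*(-129) - 7 = 658287/20 - 7 = 658147/20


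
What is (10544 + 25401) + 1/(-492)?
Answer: 17684939/492 ≈ 35945.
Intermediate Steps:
(10544 + 25401) + 1/(-492) = 35945 - 1/492 = 17684939/492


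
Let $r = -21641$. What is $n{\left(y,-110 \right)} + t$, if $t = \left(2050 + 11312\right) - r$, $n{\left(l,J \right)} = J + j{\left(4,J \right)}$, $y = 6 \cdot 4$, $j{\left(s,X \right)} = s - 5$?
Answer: $34892$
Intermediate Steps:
$j{\left(s,X \right)} = -5 + s$
$y = 24$
$n{\left(l,J \right)} = -1 + J$ ($n{\left(l,J \right)} = J + \left(-5 + 4\right) = J - 1 = -1 + J$)
$t = 35003$ ($t = \left(2050 + 11312\right) - -21641 = 13362 + 21641 = 35003$)
$n{\left(y,-110 \right)} + t = \left(-1 - 110\right) + 35003 = -111 + 35003 = 34892$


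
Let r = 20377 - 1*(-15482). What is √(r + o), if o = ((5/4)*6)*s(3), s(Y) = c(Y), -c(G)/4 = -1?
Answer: √35889 ≈ 189.44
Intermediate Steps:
c(G) = 4 (c(G) = -4*(-1) = 4)
s(Y) = 4
o = 30 (o = ((5/4)*6)*4 = (15/2)*4 = 30)
r = 35859 (r = 20377 + 15482 = 35859)
√(r + o) = √(35859 + 30) = √35889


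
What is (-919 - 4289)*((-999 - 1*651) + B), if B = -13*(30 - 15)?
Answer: 9608760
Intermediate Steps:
B = -195 (B = -13*15 = -195)
(-919 - 4289)*((-999 - 1*651) + B) = (-919 - 4289)*((-999 - 1*651) - 195) = -5208*((-999 - 651) - 195) = -5208*(-1650 - 195) = -5208*(-1845) = 9608760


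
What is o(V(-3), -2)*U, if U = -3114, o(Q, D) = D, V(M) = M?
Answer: 6228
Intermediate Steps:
o(V(-3), -2)*U = -2*(-3114) = 6228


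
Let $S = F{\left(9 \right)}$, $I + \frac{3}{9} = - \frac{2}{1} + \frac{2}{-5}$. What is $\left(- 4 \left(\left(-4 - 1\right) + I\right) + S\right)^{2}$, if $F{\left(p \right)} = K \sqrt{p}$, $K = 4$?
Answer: $\frac{414736}{225} \approx 1843.3$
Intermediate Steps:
$I = - \frac{41}{15}$ ($I = - \frac{1}{3} + \left(- \frac{2}{1} + \frac{2}{-5}\right) = - \frac{1}{3} + \left(\left(-2\right) 1 + 2 \left(- \frac{1}{5}\right)\right) = - \frac{1}{3} - \frac{12}{5} = - \frac{41}{15} \approx -2.7333$)
$F{\left(p \right)} = 4 \sqrt{p}$
$S = 12$ ($S = 4 \sqrt{9} = 4 \cdot 3 = 12$)
$\left(- 4 \left(\left(-4 - 1\right) + I\right) + S\right)^{2} = \left(- 4 \left(\left(-4 - 1\right) - \frac{41}{15}\right) + 12\right)^{2} = \left(- 4 \left(-5 - \frac{41}{15}\right) + 12\right)^{2} = \left(\left(-4\right) \left(- \frac{116}{15}\right) + 12\right)^{2} = \left(\frac{464}{15} + 12\right)^{2} = \left(\frac{644}{15}\right)^{2} = \frac{414736}{225}$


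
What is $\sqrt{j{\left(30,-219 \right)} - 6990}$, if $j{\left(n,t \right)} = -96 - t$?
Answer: $3 i \sqrt{763} \approx 82.867 i$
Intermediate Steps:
$\sqrt{j{\left(30,-219 \right)} - 6990} = \sqrt{\left(-96 - -219\right) - 6990} = \sqrt{\left(-96 + 219\right) - 6990} = \sqrt{123 - 6990} = \sqrt{-6867} = 3 i \sqrt{763}$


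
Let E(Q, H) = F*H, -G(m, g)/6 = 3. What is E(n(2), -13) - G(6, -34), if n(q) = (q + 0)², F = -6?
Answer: 96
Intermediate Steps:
G(m, g) = -18 (G(m, g) = -6*3 = -18)
n(q) = q²
E(Q, H) = -6*H
E(n(2), -13) - G(6, -34) = -6*(-13) - 1*(-18) = 78 + 18 = 96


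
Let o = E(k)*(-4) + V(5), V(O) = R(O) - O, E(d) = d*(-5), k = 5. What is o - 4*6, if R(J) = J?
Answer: 76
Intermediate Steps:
E(d) = -5*d
V(O) = 0 (V(O) = O - O = 0)
o = 100 (o = -5*5*(-4) + 0 = -25*(-4) + 0 = 100 + 0 = 100)
o - 4*6 = 100 - 4*6 = 100 - 2*12 = 100 - 24 = 76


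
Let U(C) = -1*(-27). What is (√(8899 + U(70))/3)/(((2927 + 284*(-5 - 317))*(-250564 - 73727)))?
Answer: √8926/86119690833 ≈ 1.0970e-9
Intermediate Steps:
U(C) = 27
(√(8899 + U(70))/3)/(((2927 + 284*(-5 - 317))*(-250564 - 73727))) = (√(8899 + 27)/3)/(((2927 + 284*(-5 - 317))*(-250564 - 73727))) = (√8926/3)/(((2927 + 284*(-322))*(-324291))) = (√8926/3)/(((2927 - 91448)*(-324291))) = (√8926/3)/((-88521*(-324291))) = (√8926/3)/28706563611 = (√8926/3)*(1/28706563611) = √8926/86119690833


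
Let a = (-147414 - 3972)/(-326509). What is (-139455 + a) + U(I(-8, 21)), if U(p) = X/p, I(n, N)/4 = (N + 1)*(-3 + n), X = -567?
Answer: -44075914919709/316060712 ≈ -1.3945e+5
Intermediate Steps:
a = 151386/326509 (a = -151386*(-1/326509) = 151386/326509 ≈ 0.46365)
I(n, N) = 4*(1 + N)*(-3 + n) (I(n, N) = 4*((N + 1)*(-3 + n)) = 4*((1 + N)*(-3 + n)) = 4*(1 + N)*(-3 + n))
U(p) = -567/p
(-139455 + a) + U(I(-8, 21)) = (-139455 + 151386/326509) - 567/(-12 - 12*21 + 4*(-8) + 4*21*(-8)) = -45533161209/326509 - 567/(-12 - 252 - 32 - 672) = -45533161209/326509 - 567/(-968) = -45533161209/326509 - 567*(-1/968) = -45533161209/326509 + 567/968 = -44075914919709/316060712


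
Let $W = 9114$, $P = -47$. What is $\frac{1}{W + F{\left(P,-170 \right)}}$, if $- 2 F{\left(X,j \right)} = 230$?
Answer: $\frac{1}{8999} \approx 0.00011112$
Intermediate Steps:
$F{\left(X,j \right)} = -115$ ($F{\left(X,j \right)} = \left(- \frac{1}{2}\right) 230 = -115$)
$\frac{1}{W + F{\left(P,-170 \right)}} = \frac{1}{9114 - 115} = \frac{1}{8999}$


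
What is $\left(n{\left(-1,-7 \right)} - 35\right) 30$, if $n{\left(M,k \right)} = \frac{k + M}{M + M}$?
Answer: $-930$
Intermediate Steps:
$n{\left(M,k \right)} = \frac{M + k}{2 M}$
$\left(n{\left(-1,-7 \right)} - 35\right) 30 = \left(\frac{-1 - 7}{2 \left(-1\right)} - 35\right) 30 = \left(\frac{1}{2} \left(-1\right) \left(-8\right) - 35\right) 30 = \left(4 - 35\right) 30 = \left(-31\right) 30 = -930$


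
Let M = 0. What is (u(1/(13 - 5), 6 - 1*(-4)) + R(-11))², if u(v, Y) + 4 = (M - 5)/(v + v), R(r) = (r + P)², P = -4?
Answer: 40401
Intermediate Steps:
R(r) = (-4 + r)² (R(r) = (r - 4)² = (-4 + r)²)
u(v, Y) = -4 - 5/(2*v) (u(v, Y) = -4 + (0 - 5)/(v + v) = -4 - 5*1/(2*v) = -4 - 5/(2*v))
(u(1/(13 - 5), 6 - 1*(-4)) + R(-11))² = ((-4 - 5/(2*(1/(13 - 5)))) + (-4 - 11)²)² = ((-4 - 5/(2*(1/8))) + (-15)²)² = ((-4 - 5/(2*⅛)) + 225)² = ((-4 - 5/2*8) + 225)² = ((-4 - 20) + 225)² = (-24 + 225)² = 201² = 40401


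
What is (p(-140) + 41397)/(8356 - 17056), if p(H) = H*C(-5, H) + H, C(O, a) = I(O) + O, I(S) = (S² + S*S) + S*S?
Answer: -31457/8700 ≈ -3.6157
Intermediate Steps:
I(S) = 3*S² (I(S) = (S² + S²) + S² = 2*S² + S² = 3*S²)
C(O, a) = O + 3*O² (C(O, a) = 3*O² + O = O + 3*O²)
p(H) = 71*H (p(H) = H*(-5*(1 + 3*(-5))) + H = H*(-5*(1 - 15)) + H = H*(-5*(-14)) + H = H*70 + H = 70*H + H = 71*H)
(p(-140) + 41397)/(8356 - 17056) = (71*(-140) + 41397)/(8356 - 17056) = (-9940 + 41397)/(-8700) = 31457*(-1/8700) = -31457/8700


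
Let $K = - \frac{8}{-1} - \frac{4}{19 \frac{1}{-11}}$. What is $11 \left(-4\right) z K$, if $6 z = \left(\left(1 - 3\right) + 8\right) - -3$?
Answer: $- \frac{12936}{19} \approx -680.84$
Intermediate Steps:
$K = \frac{196}{19}$ ($K = \left(-8\right) \left(-1\right) - \frac{4}{19 \left(- \frac{1}{11}\right)} = 8 - \frac{4}{- \frac{19}{11}} = 8 - - \frac{44}{19} = 8 + \frac{44}{19} = \frac{196}{19} \approx 10.316$)
$z = \frac{3}{2}$ ($z = \frac{\left(\left(1 - 3\right) + 8\right) - -3}{6} = \frac{\left(-2 + 8\right) + 3}{6} = \frac{6 + 3}{6} = \frac{1}{6} \cdot 9 = \frac{3}{2} \approx 1.5$)
$11 \left(-4\right) z K = 11 \left(-4\right) \frac{3}{2} \cdot \frac{196}{19} = \left(-44\right) \frac{3}{2} \cdot \frac{196}{19} = \left(-66\right) \frac{196}{19} = - \frac{12936}{19}$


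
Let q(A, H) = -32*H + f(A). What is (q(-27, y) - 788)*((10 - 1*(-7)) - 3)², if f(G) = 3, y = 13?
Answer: -235396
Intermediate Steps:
q(A, H) = 3 - 32*H (q(A, H) = -32*H + 3 = 3 - 32*H)
(q(-27, y) - 788)*((10 - 1*(-7)) - 3)² = ((3 - 32*13) - 788)*((10 - 1*(-7)) - 3)² = ((3 - 416) - 788)*((10 + 7) - 3)² = (-413 - 788)*(17 - 3)² = -1201*14² = -1201*196 = -235396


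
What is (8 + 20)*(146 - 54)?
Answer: 2576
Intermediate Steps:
(8 + 20)*(146 - 54) = 28*92 = 2576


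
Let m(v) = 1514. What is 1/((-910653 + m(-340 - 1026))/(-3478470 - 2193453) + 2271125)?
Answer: 5671923/12881647032514 ≈ 4.4031e-7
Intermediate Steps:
1/((-910653 + m(-340 - 1026))/(-3478470 - 2193453) + 2271125) = 1/((-910653 + 1514)/(-3478470 - 2193453) + 2271125) = 1/(-909139/(-5671923) + 2271125) = 1/(-909139*(-1/5671923) + 2271125) = 1/(909139/5671923 + 2271125) = 1/(12881647032514/5671923) = 5671923/12881647032514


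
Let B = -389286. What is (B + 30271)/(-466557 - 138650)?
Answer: 359015/605207 ≈ 0.59321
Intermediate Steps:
(B + 30271)/(-466557 - 138650) = (-389286 + 30271)/(-466557 - 138650) = -359015/(-605207) = -359015*(-1/605207) = 359015/605207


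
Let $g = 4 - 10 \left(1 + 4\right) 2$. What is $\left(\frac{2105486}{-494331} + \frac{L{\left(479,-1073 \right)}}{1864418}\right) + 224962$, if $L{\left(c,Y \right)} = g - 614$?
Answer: $\frac{103664982534116119}{460819807179} \approx 2.2496 \cdot 10^{5}$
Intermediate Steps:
$g = -96$ ($g = 4 - 10 \cdot 5 \cdot 2 = 4 - 100 = -96$)
$L{\left(c,Y \right)} = -710$ ($L{\left(c,Y \right)} = -96 - 614 = -710$)
$\left(\frac{2105486}{-494331} + \frac{L{\left(479,-1073 \right)}}{1864418}\right) + 224962 = \left(\frac{2105486}{-494331} - \frac{710}{1864418}\right) + 224962 = \left(2105486 \left(- \frac{1}{494331}\right) - \frac{355}{932209}\right) + 224962 = \left(- \frac{2105486}{494331} - \frac{355}{932209}\right) + 224962 = - \frac{1962928486079}{460819807179} + 224962 = \frac{103664982534116119}{460819807179}$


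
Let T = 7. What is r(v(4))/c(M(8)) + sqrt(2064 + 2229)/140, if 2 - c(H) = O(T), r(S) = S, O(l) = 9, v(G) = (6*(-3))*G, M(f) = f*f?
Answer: 72/7 + 9*sqrt(53)/140 ≈ 10.754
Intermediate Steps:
M(f) = f**2
v(G) = -18*G
c(H) = -7 (c(H) = 2 - 1*9 = 2 - 9 = -7)
r(v(4))/c(M(8)) + sqrt(2064 + 2229)/140 = -18*4/(-7) + sqrt(2064 + 2229)/140 = -72*(-1/7) + sqrt(4293)*(1/140) = 72/7 + (9*sqrt(53))*(1/140) = 72/7 + 9*sqrt(53)/140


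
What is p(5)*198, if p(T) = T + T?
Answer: 1980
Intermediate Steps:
p(T) = 2*T
p(5)*198 = (2*5)*198 = 10*198 = 1980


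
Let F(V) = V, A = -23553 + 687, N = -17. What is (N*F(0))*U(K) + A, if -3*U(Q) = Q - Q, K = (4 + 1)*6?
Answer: -22866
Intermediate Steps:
K = 30 (K = 5*6 = 30)
A = -22866
U(Q) = 0 (U(Q) = -(Q - Q)/3 = -⅓*0 = 0)
(N*F(0))*U(K) + A = -17*0*0 - 22866 = 0*0 - 22866 = 0 - 22866 = -22866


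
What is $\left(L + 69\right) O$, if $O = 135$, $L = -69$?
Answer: $0$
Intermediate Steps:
$\left(L + 69\right) O = \left(-69 + 69\right) 135 = 0 \cdot 135 = 0$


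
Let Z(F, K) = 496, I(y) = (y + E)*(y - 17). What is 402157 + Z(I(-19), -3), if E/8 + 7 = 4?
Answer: 402653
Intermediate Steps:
E = -24 (E = -56 + 8*4 = -56 + 32 = -24)
I(y) = (-24 + y)*(-17 + y) (I(y) = (y - 24)*(y - 17) = (-24 + y)*(-17 + y))
402157 + Z(I(-19), -3) = 402157 + 496 = 402653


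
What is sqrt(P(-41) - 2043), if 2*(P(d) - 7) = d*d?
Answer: I*sqrt(4782)/2 ≈ 34.576*I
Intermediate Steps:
P(d) = 7 + d**2/2 (P(d) = 7 + (d*d)/2 = 7 + d**2/2)
sqrt(P(-41) - 2043) = sqrt((7 + (1/2)*(-41)**2) - 2043) = sqrt((7 + (1/2)*1681) - 2043) = sqrt((7 + 1681/2) - 2043) = sqrt(1695/2 - 2043) = sqrt(-2391/2) = I*sqrt(4782)/2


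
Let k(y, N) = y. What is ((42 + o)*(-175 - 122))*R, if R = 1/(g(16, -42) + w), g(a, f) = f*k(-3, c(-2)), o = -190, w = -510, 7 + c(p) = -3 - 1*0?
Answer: -3663/32 ≈ -114.47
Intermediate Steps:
c(p) = -10 (c(p) = -7 + (-3 - 1*0) = -7 + (-3 + 0) = -7 - 3 = -10)
g(a, f) = -3*f (g(a, f) = f*(-3) = -3*f)
R = -1/384 (R = 1/(-3*(-42) - 510) = 1/(126 - 510) = 1/(-384) = -1/384 ≈ -0.0026042)
((42 + o)*(-175 - 122))*R = ((42 - 190)*(-175 - 122))*(-1/384) = -148*(-297)*(-1/384) = 43956*(-1/384) = -3663/32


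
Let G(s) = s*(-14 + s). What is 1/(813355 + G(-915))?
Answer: 1/1663390 ≈ 6.0118e-7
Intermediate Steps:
1/(813355 + G(-915)) = 1/(813355 - 915*(-14 - 915)) = 1/(813355 - 915*(-929)) = 1/(813355 + 850035) = 1/1663390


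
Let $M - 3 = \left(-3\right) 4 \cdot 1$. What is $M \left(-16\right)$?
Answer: $144$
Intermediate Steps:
$M = -9$ ($M = 3 + \left(-3\right) 4 \cdot 1 = 3 - 12 = -9$)
$M \left(-16\right) = \left(-9\right) \left(-16\right) = 144$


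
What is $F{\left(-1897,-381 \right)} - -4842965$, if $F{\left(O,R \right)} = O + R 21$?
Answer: $4833067$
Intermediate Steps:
$F{\left(O,R \right)} = O + 21 R$
$F{\left(-1897,-381 \right)} - -4842965 = \left(-1897 + 21 \left(-381\right)\right) - -4842965 = \left(-1897 - 8001\right) + 4842965 = -9898 + 4842965 = 4833067$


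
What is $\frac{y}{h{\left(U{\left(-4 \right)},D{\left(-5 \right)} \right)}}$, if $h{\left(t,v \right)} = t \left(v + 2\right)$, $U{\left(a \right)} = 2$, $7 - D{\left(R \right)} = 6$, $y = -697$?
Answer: $- \frac{697}{6} \approx -116.17$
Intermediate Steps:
$D{\left(R \right)} = 1$ ($D{\left(R \right)} = 7 - 6 = 1$)
$h{\left(t,v \right)} = t \left(2 + v\right)$
$\frac{y}{h{\left(U{\left(-4 \right)},D{\left(-5 \right)} \right)}} = - \frac{697}{2 \left(2 + 1\right)} = - \frac{697}{2 \cdot 3} = - \frac{697}{6}$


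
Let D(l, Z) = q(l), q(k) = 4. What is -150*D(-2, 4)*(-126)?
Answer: 75600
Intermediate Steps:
D(l, Z) = 4
-150*D(-2, 4)*(-126) = -150*4*(-126) = -600*(-126) = 75600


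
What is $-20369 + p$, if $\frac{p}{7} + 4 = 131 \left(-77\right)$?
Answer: $-91006$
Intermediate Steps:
$p = -70637$ ($p = -28 + 7 \cdot 131 \left(-77\right) = -28 + 7 \left(-10087\right) = -28 - 70609 = -70637$)
$-20369 + p = -20369 - 70637 = -91006$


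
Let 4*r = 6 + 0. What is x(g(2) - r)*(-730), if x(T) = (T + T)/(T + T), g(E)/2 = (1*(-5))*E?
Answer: -730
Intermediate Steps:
r = 3/2 (r = (6 + 0)/4 = (¼)*6 = 3/2 ≈ 1.5000)
g(E) = -10*E (g(E) = 2*((1*(-5))*E) = 2*(-5*E) = -10*E)
x(T) = 1 (x(T) = (2*T)/((2*T)) = (2*T)*(1/(2*T)) = 1)
x(g(2) - r)*(-730) = 1*(-730) = -730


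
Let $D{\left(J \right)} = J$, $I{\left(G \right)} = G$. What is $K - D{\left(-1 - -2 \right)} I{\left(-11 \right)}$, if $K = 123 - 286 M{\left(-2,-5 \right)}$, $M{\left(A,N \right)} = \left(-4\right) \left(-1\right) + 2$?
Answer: $-1582$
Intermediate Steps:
$M{\left(A,N \right)} = 6$ ($M{\left(A,N \right)} = 4 + 2 = 6$)
$K = -1593$ ($K = 123 - 1716 = -1593$)
$K - D{\left(-1 - -2 \right)} I{\left(-11 \right)} = -1593 - \left(-1 - -2\right) \left(-11\right) = -1593 - \left(-1 + 2\right) \left(-11\right) = -1593 - 1 \left(-11\right) = -1593 - -11 = -1593 + 11 = -1582$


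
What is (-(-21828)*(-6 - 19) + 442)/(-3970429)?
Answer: 545258/3970429 ≈ 0.13733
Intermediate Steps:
(-(-21828)*(-6 - 19) + 442)/(-3970429) = (-(-21828)*(-25) + 442)*(-1/3970429) = (-1284*425 + 442)*(-1/3970429) = (-545700 + 442)*(-1/3970429) = -545258*(-1/3970429) = 545258/3970429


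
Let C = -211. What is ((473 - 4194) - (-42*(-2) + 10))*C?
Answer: 804965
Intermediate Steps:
((473 - 4194) - (-42*(-2) + 10))*C = ((473 - 4194) - (-42*(-2) + 10))*(-211) = (-3721 - (84 + 10))*(-211) = (-3721 - 1*94)*(-211) = (-3721 - 94)*(-211) = -3815*(-211) = 804965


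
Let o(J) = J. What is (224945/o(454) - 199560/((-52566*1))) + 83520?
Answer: 334186142065/3977494 ≈ 84019.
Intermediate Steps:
(224945/o(454) - 199560/((-52566*1))) + 83520 = (224945/454 - 199560/((-52566*1))) + 83520 = (224945*(1/454) - 199560/(-52566)) + 83520 = (224945/454 - 199560*(-1/52566)) + 83520 = (224945/454 + 33260/8761) + 83520 = 1985843185/3977494 + 83520 = 334186142065/3977494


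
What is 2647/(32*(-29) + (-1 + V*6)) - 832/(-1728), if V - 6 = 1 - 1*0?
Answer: -59938/23949 ≈ -2.5027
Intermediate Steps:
V = 7 (V = 6 + (1 - 1*0) = 6 + (1 + 0) = 6 + 1 = 7)
2647/(32*(-29) + (-1 + V*6)) - 832/(-1728) = 2647/(32*(-29) + (-1 + 7*6)) - 832/(-1728) = 2647/(-928 + (-1 + 42)) - 832*(-1/1728) = 2647/(-928 + 41) + 13/27 = 2647/(-887) + 13/27 = 2647*(-1/887) + 13/27 = -2647/887 + 13/27 = -59938/23949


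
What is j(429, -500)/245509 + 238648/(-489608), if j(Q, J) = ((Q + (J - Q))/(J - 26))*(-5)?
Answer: -1926230372727/3951679229267 ≈ -0.48745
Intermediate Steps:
j(Q, J) = -5*J/(-26 + J) (j(Q, J) = (J/(-26 + J))*(-5) = -5*J/(-26 + J))
j(429, -500)/245509 + 238648/(-489608) = -5*(-500)/(-26 - 500)/245509 + 238648/(-489608) = -5*(-500)/(-526)*(1/245509) + 238648*(-1/489608) = -5*(-500)*(-1/526)*(1/245509) - 29831/61201 = -1250/263*1/245509 - 29831/61201 = -1250/64568867 - 29831/61201 = -1926230372727/3951679229267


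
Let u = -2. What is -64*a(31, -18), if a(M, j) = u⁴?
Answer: -1024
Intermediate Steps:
a(M, j) = 16 (a(M, j) = (-2)⁴ = 16)
-64*a(31, -18) = -64*16 = -1024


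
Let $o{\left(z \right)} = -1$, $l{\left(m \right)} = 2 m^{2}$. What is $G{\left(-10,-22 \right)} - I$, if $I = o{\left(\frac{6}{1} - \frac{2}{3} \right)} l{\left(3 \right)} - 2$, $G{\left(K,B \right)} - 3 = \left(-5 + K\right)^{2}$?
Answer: $248$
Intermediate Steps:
$G{\left(K,B \right)} = 3 + \left(-5 + K\right)^{2}$
$I = -20$ ($I = - 2 \cdot 3^{2} - 2 = - 2 \cdot 9 - 2 = \left(-1\right) 18 - 2 = -18 - 2 = -20$)
$G{\left(-10,-22 \right)} - I = \left(3 + \left(-5 - 10\right)^{2}\right) - -20 = \left(3 + \left(-15\right)^{2}\right) + 20 = \left(3 + 225\right) + 20 = 228 + 20 = 248$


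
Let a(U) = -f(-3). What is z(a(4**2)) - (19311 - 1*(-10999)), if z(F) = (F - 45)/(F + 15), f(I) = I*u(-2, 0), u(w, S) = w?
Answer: -90947/3 ≈ -30316.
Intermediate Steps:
f(I) = -2*I (f(I) = I*(-2) = -2*I)
a(U) = -6 (a(U) = -(-2)*(-3) = -1*6 = -6)
z(F) = (-45 + F)/(15 + F)
z(a(4**2)) - (19311 - 1*(-10999)) = (-45 - 6)/(15 - 6) - (19311 - 1*(-10999)) = -51/9 - (19311 + 10999) = (1/9)*(-51) - 1*30310 = -17/3 - 30310 = -90947/3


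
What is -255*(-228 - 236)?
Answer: 118320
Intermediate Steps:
-255*(-228 - 236) = -255*(-464) = 118320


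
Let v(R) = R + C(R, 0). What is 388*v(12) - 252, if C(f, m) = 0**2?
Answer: 4404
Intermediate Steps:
C(f, m) = 0
v(R) = R (v(R) = R + 0 = R)
388*v(12) - 252 = 388*12 - 252 = 4656 - 252 = 4404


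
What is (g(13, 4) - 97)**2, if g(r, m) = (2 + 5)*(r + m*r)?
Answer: 128164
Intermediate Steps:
g(r, m) = 7*r + 7*m*r (g(r, m) = 7*(r + m*r) = 7*r + 7*m*r)
(g(13, 4) - 97)**2 = (7*13*(1 + 4) - 97)**2 = (7*13*5 - 97)**2 = (455 - 97)**2 = 358**2 = 128164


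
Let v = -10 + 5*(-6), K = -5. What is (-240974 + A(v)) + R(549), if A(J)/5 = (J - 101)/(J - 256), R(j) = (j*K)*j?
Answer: -517401079/296 ≈ -1.7480e+6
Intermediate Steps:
v = -40 (v = -10 - 30 = -40)
R(j) = -5*j² (R(j) = (j*(-5))*j = (-5*j)*j = -5*j²)
A(J) = 5*(-101 + J)/(-256 + J) (A(J) = 5*((J - 101)/(J - 256)) = 5*((-101 + J)/(-256 + J)) = 5*(-101 + J)/(-256 + J))
(-240974 + A(v)) + R(549) = (-240974 + 5*(-101 - 40)/(-256 - 40)) - 5*549² = (-240974 + 5*(-141)/(-296)) - 5*301401 = (-240974 + 5*(-1/296)*(-141)) - 1507005 = (-240974 + 705/296) - 1507005 = -71327599/296 - 1507005 = -517401079/296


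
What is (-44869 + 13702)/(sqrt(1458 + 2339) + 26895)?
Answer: -838236465/723337228 + 31167*sqrt(3797)/723337228 ≈ -1.1562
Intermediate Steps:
(-44869 + 13702)/(sqrt(1458 + 2339) + 26895) = -31167/(sqrt(3797) + 26895) = -31167/(26895 + sqrt(3797))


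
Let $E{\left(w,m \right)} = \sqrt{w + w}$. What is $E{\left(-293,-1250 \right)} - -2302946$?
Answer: $2302946 + i \sqrt{586} \approx 2.3029 \cdot 10^{6} + 24.207 i$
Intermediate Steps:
$E{\left(w,m \right)} = \sqrt{2} \sqrt{w}$ ($E{\left(w,m \right)} = \sqrt{2 w} = \sqrt{2} \sqrt{w}$)
$E{\left(-293,-1250 \right)} - -2302946 = \sqrt{2} \sqrt{-293} - -2302946 = \sqrt{2} i \sqrt{293} + 2302946 = i \sqrt{586} + 2302946 = 2302946 + i \sqrt{586}$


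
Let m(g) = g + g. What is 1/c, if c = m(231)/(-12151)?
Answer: -12151/462 ≈ -26.301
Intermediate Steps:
m(g) = 2*g
c = -462/12151 (c = (2*231)/(-12151) = 462*(-1/12151) = -462/12151 ≈ -0.038022)
1/c = 1/(-462/12151) = -12151/462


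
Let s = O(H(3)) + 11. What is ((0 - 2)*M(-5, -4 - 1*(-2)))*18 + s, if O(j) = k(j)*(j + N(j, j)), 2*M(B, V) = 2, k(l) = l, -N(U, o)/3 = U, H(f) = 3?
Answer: -43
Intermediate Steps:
N(U, o) = -3*U
M(B, V) = 1 (M(B, V) = (½)*2 = 1)
O(j) = -2*j² (O(j) = j*(j - 3*j) = j*(-2*j) = -2*j²)
s = -7 (s = -2*3² + 11 = -2*9 + 11 = -18 + 11 = -7)
((0 - 2)*M(-5, -4 - 1*(-2)))*18 + s = ((0 - 2)*1)*18 - 7 = -2*1*18 - 7 = -2*18 - 7 = -36 - 7 = -43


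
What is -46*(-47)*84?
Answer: 181608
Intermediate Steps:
-46*(-47)*84 = 2162*84 = 181608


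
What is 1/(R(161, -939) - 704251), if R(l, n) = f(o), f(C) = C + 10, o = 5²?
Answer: -1/704216 ≈ -1.4200e-6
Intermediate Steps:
o = 25
f(C) = 10 + C
R(l, n) = 35 (R(l, n) = 10 + 25 = 35)
1/(R(161, -939) - 704251) = 1/(35 - 704251) = 1/(-704216) = -1/704216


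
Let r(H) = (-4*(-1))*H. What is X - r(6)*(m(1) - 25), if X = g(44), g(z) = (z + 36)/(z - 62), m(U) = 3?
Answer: 4712/9 ≈ 523.56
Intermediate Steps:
r(H) = 4*H
g(z) = (36 + z)/(-62 + z)
X = -40/9 (X = (36 + 44)/(-62 + 44) = 80/(-18) = -1/18*80 = -40/9 ≈ -4.4444)
X - r(6)*(m(1) - 25) = -40/9 - 4*6*(3 - 25) = -40/9 - 24*(-22) = -40/9 - 1*(-528) = -40/9 + 528 = 4712/9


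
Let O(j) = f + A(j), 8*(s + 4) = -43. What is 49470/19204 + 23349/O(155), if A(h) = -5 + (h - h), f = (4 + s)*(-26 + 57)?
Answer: -1759615629/13183546 ≈ -133.47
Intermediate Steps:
s = -75/8 (s = -4 + (1/8)*(-43) = -4 - 43/8 = -75/8 ≈ -9.3750)
f = -1333/8 (f = (4 - 75/8)*(-26 + 57) = -43/8*31 = -1333/8 ≈ -166.63)
A(h) = -5 (A(h) = -5 + 0 = -5)
O(j) = -1373/8 (O(j) = -1333/8 - 5 = -1373/8)
49470/19204 + 23349/O(155) = 49470/19204 + 23349/(-1373/8) = 49470*(1/19204) + 23349*(-8/1373) = 24735/9602 - 186792/1373 = -1759615629/13183546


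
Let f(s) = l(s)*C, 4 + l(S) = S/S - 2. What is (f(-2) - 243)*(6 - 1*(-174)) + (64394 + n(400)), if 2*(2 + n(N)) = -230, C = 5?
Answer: 16037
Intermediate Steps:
n(N) = -117 (n(N) = -2 + (1/2)*(-230) = -2 - 115 = -117)
l(S) = -5 (l(S) = -4 + (S/S - 2) = -4 + (1 - 2) = -4 - 1 = -5)
f(s) = -25 (f(s) = -5*5 = -25)
(f(-2) - 243)*(6 - 1*(-174)) + (64394 + n(400)) = (-25 - 243)*(6 - 1*(-174)) + (64394 - 117) = -268*(6 + 174) + 64277 = -268*180 + 64277 = -48240 + 64277 = 16037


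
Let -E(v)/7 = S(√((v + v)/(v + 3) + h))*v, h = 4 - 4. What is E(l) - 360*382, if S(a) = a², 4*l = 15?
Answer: -825295/6 ≈ -1.3755e+5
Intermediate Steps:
l = 15/4 (l = (¼)*15 = 15/4 ≈ 3.7500)
h = 0
E(v) = -14*v²/(3 + v) (E(v) = -7*(√((v + v)/(v + 3) + 0))²*v = -7*(√((2*v)/(3 + v) + 0))²*v = -7*(√(2*v/(3 + v) + 0))²*v = -7*(√(2*v/(3 + v)))²*v = -7*(√2*√(v/(3 + v)))²*v = -7*2*v/(3 + v)*v = -14*v²/(3 + v))
E(l) - 360*382 = -14*(15/4)²/(3 + 15/4) - 360*382 = -14*225/16/27/4 - 137520 = -14*225/16*4/27 - 137520 = -175/6 - 137520 = -825295/6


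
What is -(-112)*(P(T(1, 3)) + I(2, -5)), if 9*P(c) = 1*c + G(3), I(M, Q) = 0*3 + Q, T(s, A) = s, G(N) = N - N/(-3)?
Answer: -4480/9 ≈ -497.78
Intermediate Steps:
G(N) = 4*N/3 (G(N) = N - N*(-1)/3 = N - (-1)*N/3 = N + N/3 = 4*N/3)
I(M, Q) = Q (I(M, Q) = 0 + Q = Q)
P(c) = 4/9 + c/9 (P(c) = (1*c + (4/3)*3)/9 = (c + 4)/9 = (4 + c)/9 = 4/9 + c/9)
-(-112)*(P(T(1, 3)) + I(2, -5)) = -(-112)*((4/9 + (1/9)*1) - 5) = -(-112)*((4/9 + 1/9) - 5) = -(-112)*(5/9 - 5) = -(-112)*(-40)/9 = -112*40/9 = -4480/9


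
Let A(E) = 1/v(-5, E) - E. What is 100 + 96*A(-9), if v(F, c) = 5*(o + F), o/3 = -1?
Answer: 4808/5 ≈ 961.60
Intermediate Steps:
o = -3 (o = 3*(-1) = -3)
v(F, c) = -15 + 5*F (v(F, c) = 5*(-3 + F) = -15 + 5*F)
A(E) = -1/40 - E (A(E) = 1/(-15 + 5*(-5)) - E = 1/(-15 - 25) - E = 1/(-40) - E = -1/40 - E)
100 + 96*A(-9) = 100 + 96*(-1/40 - 1*(-9)) = 100 + 96*(-1/40 + 9) = 100 + 96*(359/40) = 100 + 4308/5 = 4808/5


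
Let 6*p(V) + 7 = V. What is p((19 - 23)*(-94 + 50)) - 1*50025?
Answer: -299981/6 ≈ -49997.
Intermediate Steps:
p(V) = -7/6 + V/6
p((19 - 23)*(-94 + 50)) - 1*50025 = (-7/6 + ((19 - 23)*(-94 + 50))/6) - 1*50025 = (-7/6 + (-4*(-44))/6) - 50025 = (-7/6 + (⅙)*176) - 50025 = (-7/6 + 88/3) - 50025 = 169/6 - 50025 = -299981/6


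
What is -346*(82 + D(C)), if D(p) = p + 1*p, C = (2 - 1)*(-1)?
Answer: -27680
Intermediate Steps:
C = -1 (C = 1*(-1) = -1)
D(p) = 2*p (D(p) = p + p = 2*p)
-346*(82 + D(C)) = -346*(82 + 2*(-1)) = -346*(82 - 2) = -346*80 = -27680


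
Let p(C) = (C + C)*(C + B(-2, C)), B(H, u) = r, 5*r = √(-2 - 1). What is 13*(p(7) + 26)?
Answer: 1612 + 182*I*√3/5 ≈ 1612.0 + 63.047*I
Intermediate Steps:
r = I*√3/5 (r = √(-2 - 1)/5 = √(-3)/5 = (I*√3)/5 = I*√3/5 ≈ 0.34641*I)
B(H, u) = I*√3/5
p(C) = 2*C*(C + I*√3/5) (p(C) = (C + C)*(C + I*√3/5) = (2*C)*(C + I*√3/5) = 2*C*(C + I*√3/5))
13*(p(7) + 26) = 13*((⅖)*7*(5*7 + I*√3) + 26) = 13*((⅖)*7*(35 + I*√3) + 26) = 13*((98 + 14*I*√3/5) + 26) = 13*(124 + 14*I*√3/5) = 1612 + 182*I*√3/5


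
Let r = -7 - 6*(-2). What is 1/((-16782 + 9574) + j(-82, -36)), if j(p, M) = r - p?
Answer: -1/7121 ≈ -0.00014043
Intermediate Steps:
r = 5 (r = -7 - 6*(-2) = -7 + 12 = 5)
j(p, M) = 5 - p
1/((-16782 + 9574) + j(-82, -36)) = 1/((-16782 + 9574) + (5 - 1*(-82))) = 1/(-7208 + (5 + 82)) = 1/(-7208 + 87) = 1/(-7121) = -1/7121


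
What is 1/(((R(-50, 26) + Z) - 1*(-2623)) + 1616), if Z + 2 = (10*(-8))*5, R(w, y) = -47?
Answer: 1/3790 ≈ 0.00026385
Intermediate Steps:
Z = -402 (Z = -2 + (10*(-8))*5 = -2 - 80*5 = -2 - 400 = -402)
1/(((R(-50, 26) + Z) - 1*(-2623)) + 1616) = 1/(((-47 - 402) - 1*(-2623)) + 1616) = 1/((-449 + 2623) + 1616) = 1/(2174 + 1616) = 1/3790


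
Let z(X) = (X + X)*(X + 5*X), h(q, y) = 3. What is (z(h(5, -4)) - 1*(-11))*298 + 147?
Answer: 35609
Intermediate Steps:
z(X) = 12*X² (z(X) = (2*X)*(6*X) = 12*X²)
(z(h(5, -4)) - 1*(-11))*298 + 147 = (12*3² - 1*(-11))*298 + 147 = (12*9 + 11)*298 + 147 = (108 + 11)*298 + 147 = 119*298 + 147 = 35462 + 147 = 35609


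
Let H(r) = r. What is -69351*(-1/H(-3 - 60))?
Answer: -23117/21 ≈ -1100.8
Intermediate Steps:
-69351*(-1/H(-3 - 60)) = -69351*(-1/(-3 - 60)) = -69351/((-1*(-63))) = -69351/63 = -69351*1/63 = -23117/21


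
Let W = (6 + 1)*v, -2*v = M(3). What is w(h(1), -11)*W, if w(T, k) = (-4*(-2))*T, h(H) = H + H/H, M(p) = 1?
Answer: -56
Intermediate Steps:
v = -½ (v = -½*1 = -½ ≈ -0.50000)
h(H) = 1 + H (h(H) = H + 1 = 1 + H)
W = -7/2 (W = (6 + 1)*(-½) = 7*(-½) = -7/2 ≈ -3.5000)
w(T, k) = 8*T
w(h(1), -11)*W = (8*(1 + 1))*(-7/2) = (8*2)*(-7/2) = 16*(-7/2) = -56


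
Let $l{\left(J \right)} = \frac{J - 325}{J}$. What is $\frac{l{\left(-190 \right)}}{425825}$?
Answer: $\frac{103}{16181350} \approx 6.3653 \cdot 10^{-6}$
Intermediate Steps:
$l{\left(J \right)} = \frac{-325 + J}{J}$
$\frac{l{\left(-190 \right)}}{425825} = \frac{\frac{1}{-190} \left(-325 - 190\right)}{425825} = \left(- \frac{1}{190}\right) \left(-515\right) \frac{1}{425825} = \frac{103}{38} \cdot \frac{1}{425825} = \frac{103}{16181350}$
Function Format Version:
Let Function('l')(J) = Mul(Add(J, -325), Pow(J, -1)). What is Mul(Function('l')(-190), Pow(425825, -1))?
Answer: Rational(103, 16181350) ≈ 6.3653e-6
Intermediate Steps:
Function('l')(J) = Mul(Pow(J, -1), Add(-325, J)) (Function('l')(J) = Mul(Add(-325, J), Pow(J, -1)) = Mul(Pow(J, -1), Add(-325, J)))
Mul(Function('l')(-190), Pow(425825, -1)) = Mul(Mul(Pow(-190, -1), Add(-325, -190)), Pow(425825, -1)) = Mul(Mul(Rational(-1, 190), -515), Rational(1, 425825)) = Mul(Rational(103, 38), Rational(1, 425825)) = Rational(103, 16181350)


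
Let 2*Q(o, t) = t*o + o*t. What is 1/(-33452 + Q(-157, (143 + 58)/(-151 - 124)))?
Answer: -275/9167743 ≈ -2.9996e-5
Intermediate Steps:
Q(o, t) = o*t (Q(o, t) = (t*o + o*t)/2 = (o*t + o*t)/2 = (2*o*t)/2 = o*t)
1/(-33452 + Q(-157, (143 + 58)/(-151 - 124))) = 1/(-33452 - 157*(143 + 58)/(-151 - 124)) = 1/(-33452 - 31557/(-275)) = 1/(-33452 - 31557*(-1)/275) = 1/(-33452 - 157*(-201/275)) = 1/(-33452 + 31557/275) = 1/(-9167743/275) = -275/9167743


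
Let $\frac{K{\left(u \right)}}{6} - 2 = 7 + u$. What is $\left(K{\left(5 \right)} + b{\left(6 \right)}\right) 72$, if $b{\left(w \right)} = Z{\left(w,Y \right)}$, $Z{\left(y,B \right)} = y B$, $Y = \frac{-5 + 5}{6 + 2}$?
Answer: $6048$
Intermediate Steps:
$Y = 0$ ($Y = \frac{0}{8} = 0 \cdot \frac{1}{8} = 0$)
$K{\left(u \right)} = 54 + 6 u$ ($K{\left(u \right)} = 12 + 6 \left(7 + u\right) = 12 + \left(42 + 6 u\right) = 54 + 6 u$)
$Z{\left(y,B \right)} = B y$
$b{\left(w \right)} = 0$ ($b{\left(w \right)} = 0 w = 0$)
$\left(K{\left(5 \right)} + b{\left(6 \right)}\right) 72 = \left(\left(54 + 6 \cdot 5\right) + 0\right) 72 = \left(\left(54 + 30\right) + 0\right) 72 = \left(84 + 0\right) 72 = 84 \cdot 72 = 6048$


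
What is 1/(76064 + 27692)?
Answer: 1/103756 ≈ 9.6380e-6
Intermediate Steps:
1/(76064 + 27692) = 1/103756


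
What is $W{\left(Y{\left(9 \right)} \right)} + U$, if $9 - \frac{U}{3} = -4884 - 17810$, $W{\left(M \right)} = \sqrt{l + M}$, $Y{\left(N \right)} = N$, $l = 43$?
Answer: $68109 + 2 \sqrt{13} \approx 68116.0$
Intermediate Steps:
$W{\left(M \right)} = \sqrt{43 + M}$
$U = 68109$ ($U = 27 - 3 \left(-4884 - 17810\right) = 27 - -68082 = 27 + 68082 = 68109$)
$W{\left(Y{\left(9 \right)} \right)} + U = \sqrt{43 + 9} + 68109 = \sqrt{52} + 68109 = 2 \sqrt{13} + 68109 = 68109 + 2 \sqrt{13}$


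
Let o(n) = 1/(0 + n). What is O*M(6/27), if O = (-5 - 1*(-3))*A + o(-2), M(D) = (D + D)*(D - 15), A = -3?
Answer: -2926/81 ≈ -36.123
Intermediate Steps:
M(D) = 2*D*(-15 + D) (M(D) = (2*D)*(-15 + D) = 2*D*(-15 + D))
o(n) = 1/n
O = 11/2 (O = (-5 - 1*(-3))*(-3) + 1/(-2) = (-5 + 3)*(-3) - ½ = -2*(-3) - ½ = 6 - ½ = 11/2 ≈ 5.5000)
O*M(6/27) = 11*(2*(6/27)*(-15 + 6/27))/2 = 11*(2*(6*(1/27))*(-15 + 6*(1/27)))/2 = 11*(2*(2/9)*(-15 + 2/9))/2 = 11*(2*(2/9)*(-133/9))/2 = (11/2)*(-532/81) = -2926/81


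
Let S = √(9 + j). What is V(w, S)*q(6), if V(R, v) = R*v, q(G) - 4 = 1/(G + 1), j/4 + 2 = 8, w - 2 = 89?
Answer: 377*√33 ≈ 2165.7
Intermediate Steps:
w = 91 (w = 2 + 89 = 91)
j = 24 (j = -8 + 4*8 = -8 + 32 = 24)
S = √33 (S = √(9 + 24) = √33 ≈ 5.7446)
q(G) = 4 + 1/(1 + G) (q(G) = 4 + 1/(G + 1) = 4 + 1/(1 + G))
V(w, S)*q(6) = (91*√33)*((5 + 4*6)/(1 + 6)) = (91*√33)*((5 + 24)/7) = (91*√33)*((⅐)*29) = (91*√33)*(29/7) = 377*√33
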